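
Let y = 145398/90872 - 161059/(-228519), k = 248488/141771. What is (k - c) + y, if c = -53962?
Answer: 26479467431319649105/490668924593988 ≈ 53966.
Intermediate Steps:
k = 248488/141771 (k = 248488*(1/141771) = 248488/141771 ≈ 1.7527)
y = 23930979505/10382989284 (y = 145398*(1/90872) - 161059*(-1/228519) = 72699/45436 + 161059/228519 = 23930979505/10382989284 ≈ 2.3048)
(k - c) + y = (248488/141771 - 1*(-53962)) + 23930979505/10382989284 = (248488/141771 + 53962) + 23930979505/10382989284 = 7650495190/141771 + 23930979505/10382989284 = 26479467431319649105/490668924593988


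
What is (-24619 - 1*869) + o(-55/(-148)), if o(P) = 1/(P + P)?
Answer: -1401766/55 ≈ -25487.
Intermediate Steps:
o(P) = 1/(2*P)
(-24619 - 1*869) + o(-55/(-148)) = (-24619 - 1*869) + 1/(2*((-55/(-148)))) = (-24619 - 869) + 1/(2*((-55*(-1/148)))) = -25488 + 1/(2*(55/148)) = -25488 + (1/2)*(148/55) = -25488 + 74/55 = -1401766/55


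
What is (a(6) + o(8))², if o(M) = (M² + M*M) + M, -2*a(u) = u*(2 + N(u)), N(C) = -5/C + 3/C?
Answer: 17161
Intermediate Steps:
N(C) = -2/C
a(u) = -u*(2 - 2/u)/2
o(M) = M + 2*M² (o(M) = (M² + M²) + M = 2*M² + M = M + 2*M²)
(a(6) + o(8))² = ((1 - 1*6) + 8*(1 + 2*8))² = ((1 - 6) + 8*(1 + 16))² = (-5 + 8*17)² = (-5 + 136)² = 131² = 17161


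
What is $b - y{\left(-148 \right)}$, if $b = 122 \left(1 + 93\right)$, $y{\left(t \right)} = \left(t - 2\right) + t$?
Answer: $11766$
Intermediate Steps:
$y{\left(t \right)} = -2 + 2 t$ ($y{\left(t \right)} = \left(-2 + t\right) + t = -2 + 2 t$)
$b = 11468$ ($b = 122 \cdot 94 = 11468$)
$b - y{\left(-148 \right)} = 11468 - \left(-2 + 2 \left(-148\right)\right) = 11468 - \left(-2 - 296\right) = 11468 - -298 = 11468 + 298 = 11766$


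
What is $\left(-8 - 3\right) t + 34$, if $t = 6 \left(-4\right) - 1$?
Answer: $309$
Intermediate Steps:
$t = -25$ ($t = -24 - 1 = -25$)
$\left(-8 - 3\right) t + 34 = \left(-8 - 3\right) \left(-25\right) + 34 = \left(-11\right) \left(-25\right) + 34 = 275 + 34 = 309$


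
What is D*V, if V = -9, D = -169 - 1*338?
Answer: 4563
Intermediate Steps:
D = -507 (D = -169 - 338 = -507)
D*V = -507*(-9) = 4563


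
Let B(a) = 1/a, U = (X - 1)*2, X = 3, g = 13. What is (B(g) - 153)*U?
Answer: -7952/13 ≈ -611.69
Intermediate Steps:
U = 4 (U = (3 - 1)*2 = 2*2 = 4)
(B(g) - 153)*U = (1/13 - 153)*4 = -1988/13*4 = -7952/13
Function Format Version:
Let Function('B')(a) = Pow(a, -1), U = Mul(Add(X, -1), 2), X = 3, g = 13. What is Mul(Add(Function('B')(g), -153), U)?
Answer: Rational(-7952, 13) ≈ -611.69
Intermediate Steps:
U = 4 (U = Mul(Add(3, -1), 2) = Mul(2, 2) = 4)
Mul(Add(Function('B')(g), -153), U) = Mul(Add(Pow(13, -1), -153), 4) = Mul(Add(Rational(1, 13), -153), 4) = Mul(Rational(-1988, 13), 4) = Rational(-7952, 13)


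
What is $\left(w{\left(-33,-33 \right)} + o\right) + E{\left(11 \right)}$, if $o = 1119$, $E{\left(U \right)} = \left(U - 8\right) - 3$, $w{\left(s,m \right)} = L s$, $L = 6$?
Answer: $921$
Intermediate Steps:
$w{\left(s,m \right)} = 6 s$
$E{\left(U \right)} = -11 + U$ ($E{\left(U \right)} = \left(U - 8\right) - 3 = \left(-8 + U\right) - 3 = -11 + U$)
$\left(w{\left(-33,-33 \right)} + o\right) + E{\left(11 \right)} = \left(6 \left(-33\right) + 1119\right) + \left(-11 + 11\right) = \left(-198 + 1119\right) + 0 = 921 + 0 = 921$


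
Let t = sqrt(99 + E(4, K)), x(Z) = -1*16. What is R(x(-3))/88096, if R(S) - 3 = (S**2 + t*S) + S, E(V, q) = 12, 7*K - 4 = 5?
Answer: 243/88096 - sqrt(111)/5506 ≈ 0.00084487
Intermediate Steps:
K = 9/7 (K = 4/7 + (1/7)*5 = 4/7 + 5/7 = 9/7 ≈ 1.2857)
x(Z) = -16
t = sqrt(111) (t = sqrt(99 + 12) = sqrt(111) ≈ 10.536)
R(S) = 3 + S + S**2 + S*sqrt(111) (R(S) = 3 + ((S**2 + sqrt(111)*S) + S) = 3 + ((S**2 + S*sqrt(111)) + S) = 3 + (S + S**2 + S*sqrt(111)) = 3 + S + S**2 + S*sqrt(111))
R(x(-3))/88096 = (3 - 16 + (-16)**2 - 16*sqrt(111))/88096 = (3 - 16 + 256 - 16*sqrt(111))*(1/88096) = (243 - 16*sqrt(111))*(1/88096) = 243/88096 - sqrt(111)/5506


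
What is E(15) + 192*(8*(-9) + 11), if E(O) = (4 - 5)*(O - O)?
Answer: -11712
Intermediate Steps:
E(O) = 0 (E(O) = -1*0 = 0)
E(15) + 192*(8*(-9) + 11) = 0 + 192*(8*(-9) + 11) = 0 + 192*(-72 + 11) = 0 + 192*(-61) = 0 - 11712 = -11712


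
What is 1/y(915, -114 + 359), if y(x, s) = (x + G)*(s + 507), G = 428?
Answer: 1/1009936 ≈ 9.9016e-7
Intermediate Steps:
y(x, s) = (428 + x)*(507 + s) (y(x, s) = (x + 428)*(s + 507) = (428 + x)*(507 + s))
1/y(915, -114 + 359) = 1/(216996 + 428*(-114 + 359) + 507*915 + (-114 + 359)*915) = 1/(216996 + 428*245 + 463905 + 245*915) = 1/(216996 + 104860 + 463905 + 224175) = 1/1009936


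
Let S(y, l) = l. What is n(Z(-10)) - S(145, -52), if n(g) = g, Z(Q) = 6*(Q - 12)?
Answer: -80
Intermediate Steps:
Z(Q) = -72 + 6*Q (Z(Q) = 6*(-12 + Q) = -72 + 6*Q)
n(Z(-10)) - S(145, -52) = (-72 + 6*(-10)) - 1*(-52) = (-72 - 60) + 52 = -132 + 52 = -80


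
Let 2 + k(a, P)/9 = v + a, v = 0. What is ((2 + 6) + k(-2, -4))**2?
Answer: 784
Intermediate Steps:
k(a, P) = -18 + 9*a (k(a, P) = -18 + 9*(0 + a) = -18 + 9*a)
((2 + 6) + k(-2, -4))**2 = ((2 + 6) + (-18 + 9*(-2)))**2 = (8 + (-18 - 18))**2 = (8 - 36)**2 = (-28)**2 = 784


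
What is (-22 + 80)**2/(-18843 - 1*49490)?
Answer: -3364/68333 ≈ -0.049230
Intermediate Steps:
(-22 + 80)**2/(-18843 - 1*49490) = 58**2/(-18843 - 49490) = 3364/(-68333) = 3364*(-1/68333) = -3364/68333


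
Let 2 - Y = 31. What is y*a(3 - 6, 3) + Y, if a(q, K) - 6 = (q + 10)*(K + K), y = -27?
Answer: -1325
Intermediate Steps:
Y = -29 (Y = 2 - 1*31 = 2 - 31 = -29)
a(q, K) = 6 + 2*K*(10 + q) (a(q, K) = 6 + (q + 10)*(K + K) = 6 + (10 + q)*(2*K) = 6 + 2*K*(10 + q))
y*a(3 - 6, 3) + Y = -27*(6 + 20*3 + 2*3*(3 - 6)) - 29 = -27*(6 + 60 + 2*3*(-3)) - 29 = -27*(6 + 60 - 18) - 29 = -27*48 - 29 = -1296 - 29 = -1325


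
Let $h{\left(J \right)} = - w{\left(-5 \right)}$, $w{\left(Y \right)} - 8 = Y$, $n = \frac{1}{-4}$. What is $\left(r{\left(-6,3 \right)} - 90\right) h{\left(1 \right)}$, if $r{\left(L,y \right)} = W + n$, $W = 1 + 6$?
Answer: $\frac{999}{4} \approx 249.75$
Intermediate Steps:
$n = - \frac{1}{4} \approx -0.25$
$w{\left(Y \right)} = 8 + Y$
$W = 7$
$h{\left(J \right)} = -3$ ($h{\left(J \right)} = - (8 - 5) = \left(-1\right) 3 = -3$)
$r{\left(L,y \right)} = \frac{27}{4}$ ($r{\left(L,y \right)} = 7 - \frac{1}{4} = \frac{27}{4}$)
$\left(r{\left(-6,3 \right)} - 90\right) h{\left(1 \right)} = \left(\frac{27}{4} - 90\right) \left(-3\right) = \left(- \frac{333}{4}\right) \left(-3\right) = \frac{999}{4}$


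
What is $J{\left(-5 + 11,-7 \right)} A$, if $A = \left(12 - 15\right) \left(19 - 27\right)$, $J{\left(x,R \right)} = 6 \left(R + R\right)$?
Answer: $-2016$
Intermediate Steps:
$J{\left(x,R \right)} = 12 R$ ($J{\left(x,R \right)} = 6 \cdot 2 R = 12 R$)
$A = 24$ ($A = \left(12 - 15\right) \left(-8\right) = \left(-3\right) \left(-8\right) = 24$)
$J{\left(-5 + 11,-7 \right)} A = 12 \left(-7\right) 24 = \left(-84\right) 24 = -2016$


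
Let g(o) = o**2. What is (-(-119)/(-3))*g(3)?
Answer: -357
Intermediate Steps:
(-(-119)/(-3))*g(3) = -(-119)/(-3)*3**2 = -(-119)*(-1)/3*9 = -7*17/3*9 = -119/3*9 = -357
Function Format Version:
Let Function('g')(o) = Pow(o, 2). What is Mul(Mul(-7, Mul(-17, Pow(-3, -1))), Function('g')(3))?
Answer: -357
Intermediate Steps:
Mul(Mul(-7, Mul(-17, Pow(-3, -1))), Function('g')(3)) = Mul(Mul(-7, Mul(-17, Pow(-3, -1))), Pow(3, 2)) = Mul(Mul(-7, Mul(-17, Rational(-1, 3))), 9) = Mul(Mul(-7, Rational(17, 3)), 9) = Mul(Rational(-119, 3), 9) = -357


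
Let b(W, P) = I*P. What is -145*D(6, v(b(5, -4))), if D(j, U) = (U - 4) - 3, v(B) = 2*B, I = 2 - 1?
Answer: 2175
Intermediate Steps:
I = 1
b(W, P) = P (b(W, P) = 1*P = P)
D(j, U) = -7 + U (D(j, U) = (-4 + U) - 3 = -7 + U)
-145*D(6, v(b(5, -4))) = -145*(-7 + 2*(-4)) = -145*(-7 - 8) = -145*(-15) = 2175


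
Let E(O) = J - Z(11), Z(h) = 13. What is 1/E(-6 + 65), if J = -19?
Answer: -1/32 ≈ -0.031250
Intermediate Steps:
E(O) = -32 (E(O) = -19 - 1*13 = -19 - 13 = -32)
1/E(-6 + 65) = 1/(-32) = -1/32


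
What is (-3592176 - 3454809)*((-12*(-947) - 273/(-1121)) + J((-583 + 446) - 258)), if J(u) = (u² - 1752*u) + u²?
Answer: -8021753611865895/1121 ≈ -7.1559e+12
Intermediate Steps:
J(u) = -1752*u + 2*u²
(-3592176 - 3454809)*((-12*(-947) - 273/(-1121)) + J((-583 + 446) - 258)) = (-3592176 - 3454809)*((-12*(-947) - 273/(-1121)) + 2*((-583 + 446) - 258)*(-876 + ((-583 + 446) - 258))) = -7046985*((11364 - 273*(-1/1121)) + 2*(-137 - 258)*(-876 + (-137 - 258))) = -7046985*((11364 + 273/1121) + 2*(-395)*(-876 - 395)) = -7046985*(12739317/1121 + 2*(-395)*(-1271)) = -7046985*(12739317/1121 + 1004090) = -7046985*1138324207/1121 = -8021753611865895/1121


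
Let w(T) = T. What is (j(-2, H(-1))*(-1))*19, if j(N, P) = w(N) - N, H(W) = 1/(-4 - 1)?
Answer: 0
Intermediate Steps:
H(W) = -⅕ (H(W) = 1/(-5) = -⅕)
j(N, P) = 0 (j(N, P) = N - N = 0)
(j(-2, H(-1))*(-1))*19 = (0*(-1))*19 = 0*19 = 0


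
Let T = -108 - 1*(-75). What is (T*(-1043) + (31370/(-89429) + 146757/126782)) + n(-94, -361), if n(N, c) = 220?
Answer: 392745695430855/11337987478 ≈ 34640.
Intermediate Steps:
T = -33 (T = -108 + 75 = -33)
(T*(-1043) + (31370/(-89429) + 146757/126782)) + n(-94, -361) = (-33*(-1043) + (31370/(-89429) + 146757/126782)) + 220 = (34419 + (31370*(-1/89429) + 146757*(1/126782))) + 220 = (34419 + (-31370/89429 + 146757/126782)) + 220 = (34419 + 9147180413/11337987478) + 220 = 390251338185695/11337987478 + 220 = 392745695430855/11337987478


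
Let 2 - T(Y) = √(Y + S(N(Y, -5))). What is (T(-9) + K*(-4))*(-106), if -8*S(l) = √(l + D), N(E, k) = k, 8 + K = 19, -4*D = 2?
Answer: 4452 + 53*√(-144 - I*√22)/2 ≈ 4457.2 - 318.04*I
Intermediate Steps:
D = -½ (D = -¼*2 = -½ ≈ -0.50000)
K = 11 (K = -8 + 19 = 11)
S(l) = -√(-½ + l)/8 (S(l) = -√(l - ½)/8 = -√(-½ + l)/8)
T(Y) = 2 - √(Y - I*√22/16) (T(Y) = 2 - √(Y - √(-2 + 4*(-5))/16) = 2 - √(Y - √(-2 - 20)/16) = 2 - √(Y - I*√22/16))
(T(-9) + K*(-4))*(-106) = ((2 - √(16*(-9) - I*√22)/4) + 11*(-4))*(-106) = ((2 - √(-144 - I*√22)/4) - 44)*(-106) = (-42 - √(-144 - I*√22)/4)*(-106) = 4452 + 53*√(-144 - I*√22)/2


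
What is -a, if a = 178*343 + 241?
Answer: -61295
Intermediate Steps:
a = 61295 (a = 61054 + 241 = 61295)
-a = -1*61295 = -61295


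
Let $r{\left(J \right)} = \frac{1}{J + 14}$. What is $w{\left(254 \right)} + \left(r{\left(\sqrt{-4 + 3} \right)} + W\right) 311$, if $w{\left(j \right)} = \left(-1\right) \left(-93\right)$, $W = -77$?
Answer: $- \frac{4694884}{197} - \frac{311 i}{197} \approx -23832.0 - 1.5787 i$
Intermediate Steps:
$w{\left(j \right)} = 93$
$r{\left(J \right)} = \frac{1}{14 + J}$
$w{\left(254 \right)} + \left(r{\left(\sqrt{-4 + 3} \right)} + W\right) 311 = 93 + \left(\frac{1}{14 + \sqrt{-4 + 3}} - 77\right) 311 = 93 + \left(\frac{1}{14 + \sqrt{-1}} - 77\right) 311 = 93 + \left(\frac{1}{14 + i} - 77\right) 311 = 93 + \left(\frac{14 - i}{197} - 77\right) 311 = 93 + \left(-77 + \frac{14 - i}{197}\right) 311 = 93 - \left(23947 - \frac{311 \left(14 - i\right)}{197}\right) = -23854 + \frac{311 \left(14 - i\right)}{197}$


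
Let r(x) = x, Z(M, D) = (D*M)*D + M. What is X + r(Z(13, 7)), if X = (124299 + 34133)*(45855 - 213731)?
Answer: -26596929782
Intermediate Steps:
X = -26596930432 (X = 158432*(-167876) = -26596930432)
Z(M, D) = M + M*D**2 (Z(M, D) = M*D**2 + M = M + M*D**2)
X + r(Z(13, 7)) = -26596930432 + 13*(1 + 7**2) = -26596930432 + 13*(1 + 49) = -26596930432 + 13*50 = -26596930432 + 650 = -26596929782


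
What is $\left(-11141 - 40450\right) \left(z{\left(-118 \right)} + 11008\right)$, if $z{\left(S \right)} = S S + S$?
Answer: $-1280179074$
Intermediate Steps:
$z{\left(S \right)} = S + S^{2}$ ($z{\left(S \right)} = S^{2} + S = S + S^{2}$)
$\left(-11141 - 40450\right) \left(z{\left(-118 \right)} + 11008\right) = \left(-11141 - 40450\right) \left(- 118 \left(1 - 118\right) + 11008\right) = - 51591 \left(\left(-118\right) \left(-117\right) + 11008\right) = - 51591 \left(13806 + 11008\right) = \left(-51591\right) 24814 = -1280179074$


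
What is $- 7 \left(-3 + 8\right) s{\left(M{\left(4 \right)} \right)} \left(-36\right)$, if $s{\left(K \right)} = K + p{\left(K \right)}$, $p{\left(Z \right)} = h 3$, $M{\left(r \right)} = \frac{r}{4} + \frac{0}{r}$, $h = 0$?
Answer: $1260$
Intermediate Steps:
$M{\left(r \right)} = \frac{r}{4}$ ($M{\left(r \right)} = r \frac{1}{4} + 0 = \frac{r}{4} + 0 = \frac{r}{4}$)
$p{\left(Z \right)} = 0$ ($p{\left(Z \right)} = 0 \cdot 3 = 0$)
$s{\left(K \right)} = K$ ($s{\left(K \right)} = K + 0 = K$)
$- 7 \left(-3 + 8\right) s{\left(M{\left(4 \right)} \right)} \left(-36\right) = - 7 \left(-3 + 8\right) \frac{1}{4} \cdot 4 \left(-36\right) = \left(-7\right) 5 \cdot 1 \left(-36\right) = \left(-35\right) 1 \left(-36\right) = \left(-35\right) \left(-36\right) = 1260$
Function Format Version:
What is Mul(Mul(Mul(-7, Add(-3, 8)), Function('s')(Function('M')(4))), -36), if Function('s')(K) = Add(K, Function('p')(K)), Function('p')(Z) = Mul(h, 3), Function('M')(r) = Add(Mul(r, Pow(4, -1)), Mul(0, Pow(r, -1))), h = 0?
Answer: 1260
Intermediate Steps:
Function('M')(r) = Mul(Rational(1, 4), r) (Function('M')(r) = Add(Mul(r, Rational(1, 4)), 0) = Add(Mul(Rational(1, 4), r), 0) = Mul(Rational(1, 4), r))
Function('p')(Z) = 0 (Function('p')(Z) = Mul(0, 3) = 0)
Function('s')(K) = K (Function('s')(K) = Add(K, 0) = K)
Mul(Mul(Mul(-7, Add(-3, 8)), Function('s')(Function('M')(4))), -36) = Mul(Mul(Mul(-7, Add(-3, 8)), Mul(Rational(1, 4), 4)), -36) = Mul(Mul(Mul(-7, 5), 1), -36) = Mul(Mul(-35, 1), -36) = Mul(-35, -36) = 1260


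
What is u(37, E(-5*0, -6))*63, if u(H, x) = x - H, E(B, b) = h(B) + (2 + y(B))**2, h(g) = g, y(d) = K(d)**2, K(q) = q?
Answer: -2079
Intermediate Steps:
y(d) = d**2
E(B, b) = B + (2 + B**2)**2
u(37, E(-5*0, -6))*63 = ((-5*0 + (2 + (-5*0)**2)**2) - 1*37)*63 = ((0 + (2 + 0**2)**2) - 37)*63 = ((0 + (2 + 0)**2) - 37)*63 = ((0 + 2**2) - 37)*63 = ((0 + 4) - 37)*63 = (4 - 37)*63 = -33*63 = -2079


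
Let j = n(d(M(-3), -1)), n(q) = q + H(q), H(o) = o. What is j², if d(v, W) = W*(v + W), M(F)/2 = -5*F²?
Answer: 33124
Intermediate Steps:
M(F) = -10*F² (M(F) = 2*(-5*F²) = -10*F²)
d(v, W) = W*(W + v)
n(q) = 2*q (n(q) = q + q = 2*q)
j = 182 (j = 2*(-(-1 - 10*(-3)²)) = 2*(-(-1 - 10*9)) = 2*(-(-1 - 90)) = 2*(-1*(-91)) = 2*91 = 182)
j² = 182² = 33124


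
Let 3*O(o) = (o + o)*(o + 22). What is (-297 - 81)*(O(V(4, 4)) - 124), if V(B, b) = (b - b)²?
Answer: 46872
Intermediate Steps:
V(B, b) = 0 (V(B, b) = 0² = 0)
O(o) = 2*o*(22 + o)/3 (O(o) = ((o + o)*(o + 22))/3 = ((2*o)*(22 + o))/3 = (2*o*(22 + o))/3 = 2*o*(22 + o)/3)
(-297 - 81)*(O(V(4, 4)) - 124) = (-297 - 81)*((⅔)*0*(22 + 0) - 124) = -378*((⅔)*0*22 - 124) = -378*(0 - 124) = -378*(-124) = 46872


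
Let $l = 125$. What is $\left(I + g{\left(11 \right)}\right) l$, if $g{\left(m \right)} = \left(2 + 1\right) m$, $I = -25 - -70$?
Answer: $9750$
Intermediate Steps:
$I = 45$ ($I = -25 + 70 = 45$)
$g{\left(m \right)} = 3 m$
$\left(I + g{\left(11 \right)}\right) l = \left(45 + 3 \cdot 11\right) 125 = \left(45 + 33\right) 125 = 78 \cdot 125 = 9750$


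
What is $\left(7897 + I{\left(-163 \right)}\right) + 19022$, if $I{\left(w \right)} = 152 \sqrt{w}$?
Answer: $26919 + 152 i \sqrt{163} \approx 26919.0 + 1940.6 i$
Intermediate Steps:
$\left(7897 + I{\left(-163 \right)}\right) + 19022 = \left(7897 + 152 \sqrt{-163}\right) + 19022 = \left(7897 + 152 i \sqrt{163}\right) + 19022 = 26919 + 152 i \sqrt{163}$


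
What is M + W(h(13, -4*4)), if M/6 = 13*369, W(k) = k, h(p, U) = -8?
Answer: 28774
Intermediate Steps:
M = 28782 (M = 6*(13*369) = 6*4797 = 28782)
M + W(h(13, -4*4)) = 28782 - 8 = 28774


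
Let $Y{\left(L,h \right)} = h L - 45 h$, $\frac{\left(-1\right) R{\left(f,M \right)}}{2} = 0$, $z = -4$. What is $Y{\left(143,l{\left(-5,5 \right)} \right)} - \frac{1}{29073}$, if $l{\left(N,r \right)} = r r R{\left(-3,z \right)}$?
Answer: $- \frac{1}{29073} \approx -3.4396 \cdot 10^{-5}$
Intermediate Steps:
$R{\left(f,M \right)} = 0$ ($R{\left(f,M \right)} = \left(-2\right) 0 = 0$)
$l{\left(N,r \right)} = 0$ ($l{\left(N,r \right)} = r r 0 = r^{2} \cdot 0 = 0$)
$Y{\left(L,h \right)} = - 45 h + L h$ ($Y{\left(L,h \right)} = L h - 45 h = - 45 h + L h$)
$Y{\left(143,l{\left(-5,5 \right)} \right)} - \frac{1}{29073} = 0 \left(-45 + 143\right) - \frac{1}{29073} = 0 \cdot 98 - \frac{1}{29073} = 0 - \frac{1}{29073} = - \frac{1}{29073}$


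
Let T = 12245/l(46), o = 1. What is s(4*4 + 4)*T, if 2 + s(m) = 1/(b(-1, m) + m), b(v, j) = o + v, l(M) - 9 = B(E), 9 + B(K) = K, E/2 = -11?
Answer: 95511/88 ≈ 1085.4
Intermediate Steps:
E = -22 (E = 2*(-11) = -22)
B(K) = -9 + K
l(M) = -22 (l(M) = 9 + (-9 - 22) = 9 - 31 = -22)
b(v, j) = 1 + v
T = -12245/22 (T = 12245/(-22) = 12245*(-1/22) = -12245/22 ≈ -556.59)
s(m) = -2 + 1/m (s(m) = -2 + 1/((1 - 1) + m) = -2 + 1/(0 + m) = -2 + 1/m)
s(4*4 + 4)*T = (-2 + 1/(4*4 + 4))*(-12245/22) = (-2 + 1/(16 + 4))*(-12245/22) = (-2 + 1/20)*(-12245/22) = -39/20*(-12245/22) = 95511/88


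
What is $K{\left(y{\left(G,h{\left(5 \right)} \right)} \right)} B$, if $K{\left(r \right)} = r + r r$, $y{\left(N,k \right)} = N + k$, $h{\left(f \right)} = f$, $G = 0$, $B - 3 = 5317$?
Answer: $159600$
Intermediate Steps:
$B = 5320$ ($B = 3 + 5317 = 5320$)
$K{\left(r \right)} = r + r^{2}$
$K{\left(y{\left(G,h{\left(5 \right)} \right)} \right)} B = \left(0 + 5\right) \left(1 + \left(0 + 5\right)\right) 5320 = 5 \left(1 + 5\right) 5320 = 5 \cdot 6 \cdot 5320 = 30 \cdot 5320 = 159600$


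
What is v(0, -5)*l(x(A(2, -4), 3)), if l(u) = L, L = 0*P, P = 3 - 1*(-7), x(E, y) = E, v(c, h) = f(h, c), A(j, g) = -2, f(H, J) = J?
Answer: 0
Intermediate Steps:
v(c, h) = c
P = 10 (P = 3 + 7 = 10)
L = 0 (L = 0*10 = 0)
l(u) = 0
v(0, -5)*l(x(A(2, -4), 3)) = 0*0 = 0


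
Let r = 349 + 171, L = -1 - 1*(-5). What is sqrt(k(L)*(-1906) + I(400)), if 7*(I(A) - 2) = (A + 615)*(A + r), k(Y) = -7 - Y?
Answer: 48*sqrt(67) ≈ 392.90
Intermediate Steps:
L = 4 (L = -1 + 5 = 4)
r = 520
I(A) = 2 + (520 + A)*(615 + A)/7 (I(A) = 2 + ((A + 615)*(A + 520))/7 = 2 + ((615 + A)*(520 + A))/7 = 2 + ((520 + A)*(615 + A))/7 = 2 + (520 + A)*(615 + A)/7)
sqrt(k(L)*(-1906) + I(400)) = sqrt((-7 - 1*4)*(-1906) + (319814/7 + (1/7)*400**2 + (1135/7)*400)) = sqrt((-7 - 4)*(-1906) + (319814/7 + (1/7)*160000 + 454000/7)) = sqrt(-11*(-1906) + (319814/7 + 160000/7 + 454000/7)) = sqrt(20966 + 133402) = sqrt(154368) = 48*sqrt(67)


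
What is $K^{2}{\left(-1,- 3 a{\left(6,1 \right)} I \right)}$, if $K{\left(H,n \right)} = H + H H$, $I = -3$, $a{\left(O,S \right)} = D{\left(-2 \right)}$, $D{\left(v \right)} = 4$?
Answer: $0$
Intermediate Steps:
$a{\left(O,S \right)} = 4$
$K{\left(H,n \right)} = H + H^{2}$
$K^{2}{\left(-1,- 3 a{\left(6,1 \right)} I \right)} = \left(- (1 - 1)\right)^{2} = \left(\left(-1\right) 0\right)^{2} = 0^{2} = 0$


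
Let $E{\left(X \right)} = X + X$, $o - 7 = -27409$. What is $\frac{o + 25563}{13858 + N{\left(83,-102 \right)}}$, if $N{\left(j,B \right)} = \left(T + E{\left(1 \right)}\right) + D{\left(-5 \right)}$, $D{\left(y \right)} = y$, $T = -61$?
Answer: $- \frac{613}{4598} \approx -0.13332$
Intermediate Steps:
$o = -27402$ ($o = 7 - 27409 = -27402$)
$E{\left(X \right)} = 2 X$
$N{\left(j,B \right)} = -64$ ($N{\left(j,B \right)} = \left(-61 + 2 \cdot 1\right) - 5 = \left(-61 + 2\right) - 5 = -59 - 5 = -64$)
$\frac{o + 25563}{13858 + N{\left(83,-102 \right)}} = \frac{-27402 + 25563}{13858 - 64} = - \frac{1839}{13794} = \left(-1839\right) \frac{1}{13794} = - \frac{613}{4598}$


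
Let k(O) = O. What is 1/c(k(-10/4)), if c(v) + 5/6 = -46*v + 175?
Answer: 6/1735 ≈ 0.0034582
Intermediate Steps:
c(v) = 1045/6 - 46*v (c(v) = -5/6 + (-46*v + 175) = -5/6 + (175 - 46*v) = 1045/6 - 46*v)
1/c(k(-10/4)) = 1/(1045/6 - (-460)/4) = 1/(1045/6 - 46*(-5/2)) = 1/(1045/6 + 115) = 1/(1735/6) = 6/1735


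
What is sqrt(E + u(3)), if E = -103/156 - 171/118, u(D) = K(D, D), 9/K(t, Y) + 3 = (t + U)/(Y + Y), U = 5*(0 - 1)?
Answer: I*sqrt(2546390145)/23010 ≈ 2.193*I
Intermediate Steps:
U = -5 (U = 5*(-1) = -5)
K(t, Y) = 9/(-3 + (-5 + t)/(2*Y)) (K(t, Y) = 9/(-3 + (t - 5)/(Y + Y)) = 9/(-3 + (-5 + t)/((2*Y))) = 9/(-3 + (-5 + t)*(1/(2*Y))) = 9/(-3 + (-5 + t)/(2*Y)))
u(D) = 18*D/(-5 - 5*D) (u(D) = 18*D/(-5 + D - 6*D) = 18*D/(-5 - 5*D))
E = -19415/9204 (E = -103*1/156 - 171*1/118 = -103/156 - 171/118 = -19415/9204 ≈ -2.1094)
sqrt(E + u(3)) = sqrt(-19415/9204 - 18*3/(5 + 5*3)) = sqrt(-19415/9204 - 18*3/(5 + 15)) = sqrt(-19415/9204 - 18*3/20) = sqrt(-19415/9204 - 18*3*1/20) = sqrt(-19415/9204 - 27/10) = sqrt(-221329/46020) = I*sqrt(2546390145)/23010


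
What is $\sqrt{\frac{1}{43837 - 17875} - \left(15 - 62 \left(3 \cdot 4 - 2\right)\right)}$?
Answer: $\frac{67 \sqrt{90841038}}{25962} \approx 24.597$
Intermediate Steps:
$\sqrt{\frac{1}{43837 - 17875} - \left(15 - 62 \left(3 \cdot 4 - 2\right)\right)} = \sqrt{\frac{1}{43837 - 17875} - \left(15 - 62 \left(12 - 2\right)\right)} = \sqrt{\frac{1}{43837 - 17875} + \left(-15 + 62 \cdot 10\right)} = \sqrt{\frac{1}{25962} + \left(-15 + 620\right)} = \sqrt{\frac{1}{25962} + 605} = \sqrt{\frac{15707011}{25962}} = \frac{67 \sqrt{90841038}}{25962}$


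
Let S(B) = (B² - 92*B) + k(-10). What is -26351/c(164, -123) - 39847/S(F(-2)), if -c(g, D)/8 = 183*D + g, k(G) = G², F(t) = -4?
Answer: -1783950901/21629960 ≈ -82.476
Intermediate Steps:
c(g, D) = -1464*D - 8*g (c(g, D) = -8*(183*D + g) = -8*(g + 183*D) = -1464*D - 8*g)
S(B) = 100 + B² - 92*B (S(B) = (B² - 92*B) + (-10)² = (B² - 92*B) + 100 = 100 + B² - 92*B)
-26351/c(164, -123) - 39847/S(F(-2)) = -26351/(-1464*(-123) - 8*164) - 39847/(100 + (-4)² - 92*(-4)) = -26351/(180072 - 1312) - 39847/(100 + 16 + 368) = -26351/178760 - 39847/484 = -1783950901/21629960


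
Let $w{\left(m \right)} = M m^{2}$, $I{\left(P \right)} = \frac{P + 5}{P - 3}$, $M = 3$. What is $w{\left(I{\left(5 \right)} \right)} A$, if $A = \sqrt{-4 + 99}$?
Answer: $75 \sqrt{95} \approx 731.01$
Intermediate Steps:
$I{\left(P \right)} = \frac{5 + P}{-3 + P}$
$w{\left(m \right)} = 3 m^{2}$
$A = \sqrt{95} \approx 9.7468$
$w{\left(I{\left(5 \right)} \right)} A = 3 \left(\frac{5 + 5}{-3 + 5}\right)^{2} \sqrt{95} = 3 \left(\frac{1}{2} \cdot 10\right)^{2} \sqrt{95} = 3 \cdot 5^{2} \sqrt{95} = 3 \cdot 25 \sqrt{95} = 75 \sqrt{95}$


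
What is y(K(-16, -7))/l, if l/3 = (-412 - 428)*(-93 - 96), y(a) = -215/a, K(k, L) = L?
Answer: 43/666792 ≈ 6.4488e-5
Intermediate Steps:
l = 476280 (l = 3*((-412 - 428)*(-93 - 96)) = 3*(-840*(-189)) = 3*158760 = 476280)
y(K(-16, -7))/l = -215/(-7)/476280 = -215*(-1/7)*(1/476280) = (215/7)*(1/476280) = 43/666792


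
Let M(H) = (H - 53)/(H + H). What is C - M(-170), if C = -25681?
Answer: -8731763/340 ≈ -25682.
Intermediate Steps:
M(H) = (-53 + H)/(2*H) (M(H) = (-53 + H)/((2*H)) = (-53 + H)*(1/(2*H)) = (-53 + H)/(2*H))
C - M(-170) = -25681 - (-53 - 170)/(2*(-170)) = -25681 - (-1)*(-223)/(2*170) = -25681 - 1*223/340 = -25681 - 223/340 = -8731763/340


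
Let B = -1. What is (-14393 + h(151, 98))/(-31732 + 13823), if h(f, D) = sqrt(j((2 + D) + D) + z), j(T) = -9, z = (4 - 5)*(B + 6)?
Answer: 14393/17909 - I*sqrt(14)/17909 ≈ 0.80367 - 0.00020893*I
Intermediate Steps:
z = -5 (z = (4 - 5)*(-1 + 6) = -1*5 = -5)
h(f, D) = I*sqrt(14) (h(f, D) = sqrt(-9 - 5) = sqrt(-14) = I*sqrt(14))
(-14393 + h(151, 98))/(-31732 + 13823) = (-14393 + I*sqrt(14))/(-31732 + 13823) = (-14393 + I*sqrt(14))/(-17909) = (-14393 + I*sqrt(14))*(-1/17909) = 14393/17909 - I*sqrt(14)/17909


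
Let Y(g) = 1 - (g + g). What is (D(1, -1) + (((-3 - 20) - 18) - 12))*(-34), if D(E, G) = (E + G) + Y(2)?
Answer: 1904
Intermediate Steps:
Y(g) = 1 - 2*g
D(E, G) = -3 + E + G (D(E, G) = (E + G) + (1 - 2*2) = (E + G) + (1 - 4) = (E + G) - 3 = -3 + E + G)
(D(1, -1) + (((-3 - 20) - 18) - 12))*(-34) = ((-3 + 1 - 1) + (((-3 - 20) - 18) - 12))*(-34) = (-3 + ((-23 - 18) - 12))*(-34) = (-3 + (-41 - 12))*(-34) = (-3 - 53)*(-34) = -56*(-34) = 1904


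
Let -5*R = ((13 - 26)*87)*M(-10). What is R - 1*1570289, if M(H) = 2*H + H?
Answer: -1577075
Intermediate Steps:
M(H) = 3*H
R = -6786 (R = -(13 - 26)*87*3*(-10)/5 = -(-13*87)*(-30)/5 = -(-1131)*(-30)/5 = -⅕*33930 = -6786)
R - 1*1570289 = -6786 - 1*1570289 = -6786 - 1570289 = -1577075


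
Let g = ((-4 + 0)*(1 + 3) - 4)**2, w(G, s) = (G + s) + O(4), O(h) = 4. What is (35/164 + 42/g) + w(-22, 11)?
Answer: -54789/8200 ≈ -6.6816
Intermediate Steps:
w(G, s) = 4 + G + s (w(G, s) = (G + s) + 4 = 4 + G + s)
g = 400 (g = (-4*4 - 4)**2 = (-16 - 4)**2 = (-20)**2 = 400)
(35/164 + 42/g) + w(-22, 11) = (35/164 + 42/400) + (4 - 22 + 11) = (35*(1/164) + 42*(1/400)) - 7 = (35/164 + 21/200) - 7 = 2611/8200 - 7 = -54789/8200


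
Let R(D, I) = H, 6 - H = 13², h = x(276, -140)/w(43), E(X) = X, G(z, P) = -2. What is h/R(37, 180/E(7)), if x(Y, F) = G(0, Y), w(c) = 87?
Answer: 2/14181 ≈ 0.00014103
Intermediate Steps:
x(Y, F) = -2
h = -2/87 ≈ -0.022988
H = -163 (H = 6 - 1*13² = 6 - 1*169 = 6 - 169 = -163)
R(D, I) = -163
h/R(37, 180/E(7)) = -2/87/(-163) = -2/87*(-1/163) = 2/14181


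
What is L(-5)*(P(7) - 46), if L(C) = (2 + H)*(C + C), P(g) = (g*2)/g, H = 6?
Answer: 3520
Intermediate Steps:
P(g) = 2 (P(g) = (2*g)/g = 2)
L(C) = 16*C (L(C) = (2 + 6)*(C + C) = 8*(2*C) = 16*C)
L(-5)*(P(7) - 46) = (16*(-5))*(2 - 46) = -80*(-44) = 3520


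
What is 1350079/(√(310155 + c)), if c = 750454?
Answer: 1350079*√1060609/1060609 ≈ 1310.9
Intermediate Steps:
1350079/(√(310155 + c)) = 1350079/(√(310155 + 750454)) = 1350079/(√1060609) = 1350079*(√1060609/1060609) = 1350079*√1060609/1060609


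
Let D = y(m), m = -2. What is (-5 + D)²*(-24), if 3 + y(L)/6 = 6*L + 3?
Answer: -142296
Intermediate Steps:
y(L) = 36*L (y(L) = -18 + 6*(6*L + 3) = -18 + 6*(3 + 6*L) = -18 + (18 + 36*L) = 36*L)
D = -72 (D = 36*(-2) = -72)
(-5 + D)²*(-24) = (-5 - 72)²*(-24) = (-77)²*(-24) = 5929*(-24) = -142296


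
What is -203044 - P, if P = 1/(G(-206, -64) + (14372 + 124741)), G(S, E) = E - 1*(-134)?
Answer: -28260273053/139183 ≈ -2.0304e+5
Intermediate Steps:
G(S, E) = 134 + E (G(S, E) = E + 134 = 134 + E)
P = 1/139183 (P = 1/((134 - 64) + (14372 + 124741)) = 1/(70 + 139113) = 1/139183 ≈ 7.1848e-6)
-203044 - P = -203044 - 1*1/139183 = -203044 - 1/139183 = -28260273053/139183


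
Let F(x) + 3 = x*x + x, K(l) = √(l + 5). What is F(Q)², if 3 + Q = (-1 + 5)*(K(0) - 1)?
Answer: 27681 - 12376*√5 ≈ 7.4227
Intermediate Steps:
K(l) = √(5 + l)
Q = -7 + 4*√5 (Q = -3 + (-1 + 5)*(√(5 + 0) - 1) = -3 + 4*(√5 - 1) = -3 + 4*(-1 + √5) = -3 + (-4 + 4*√5) = -7 + 4*√5 ≈ 1.9443)
F(x) = -3 + x + x² (F(x) = -3 + (x*x + x) = -3 + (x² + x) = -3 + (x + x²) = -3 + x + x²)
F(Q)² = (-3 + (-7 + 4*√5) + (-7 + 4*√5)²)² = (-10 + (-7 + 4*√5)² + 4*√5)²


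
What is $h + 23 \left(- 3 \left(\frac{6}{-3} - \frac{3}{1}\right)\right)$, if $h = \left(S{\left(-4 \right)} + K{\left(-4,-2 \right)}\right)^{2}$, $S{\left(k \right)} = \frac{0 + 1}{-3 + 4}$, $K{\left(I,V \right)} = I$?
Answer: $354$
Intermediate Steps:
$S{\left(k \right)} = 1$ ($S{\left(k \right)} = 1 \cdot 1^{-1} = 1 \cdot 1 = 1$)
$h = 9$ ($h = \left(1 - 4\right)^{2} = \left(-3\right)^{2} = 9$)
$h + 23 \left(- 3 \left(\frac{6}{-3} - \frac{3}{1}\right)\right) = 9 + 23 \left(- 3 \left(\frac{6}{-3} - \frac{3}{1}\right)\right) = 9 + 23 \left(- 3 \left(6 \left(- \frac{1}{3}\right) - 3\right)\right) = 9 + 23 \left(- 3 \left(-2 - 3\right)\right) = 9 + 23 \left(\left(-3\right) \left(-5\right)\right) = 9 + 23 \cdot 15 = 9 + 345 = 354$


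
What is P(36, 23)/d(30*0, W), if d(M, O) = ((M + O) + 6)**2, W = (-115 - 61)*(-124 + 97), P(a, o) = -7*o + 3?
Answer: -79/11319282 ≈ -6.9792e-6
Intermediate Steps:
P(a, o) = 3 - 7*o
W = 4752 (W = -176*(-27) = 4752)
d(M, O) = (6 + M + O)**2
P(36, 23)/d(30*0, W) = (3 - 7*23)/((6 + 30*0 + 4752)**2) = (3 - 161)/((6 + 0 + 4752)**2) = -158/(4758**2) = -158/22638564 = -158*1/22638564 = -79/11319282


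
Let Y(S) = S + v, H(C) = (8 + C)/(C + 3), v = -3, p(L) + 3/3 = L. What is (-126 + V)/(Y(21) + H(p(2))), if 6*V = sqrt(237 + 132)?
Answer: -56/9 + 2*sqrt(41)/81 ≈ -6.0641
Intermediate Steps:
p(L) = -1 + L
H(C) = (8 + C)/(3 + C)
V = sqrt(41)/2 (V = sqrt(237 + 132)/6 = sqrt(369)/6 = (3*sqrt(41))/6 = sqrt(41)/2 ≈ 3.2016)
Y(S) = -3 + S (Y(S) = S - 3 = -3 + S)
(-126 + V)/(Y(21) + H(p(2))) = (-126 + sqrt(41)/2)/((-3 + 21) + (8 + (-1 + 2))/(3 + (-1 + 2))) = (-126 + sqrt(41)/2)/(18 + (8 + 1)/(3 + 1)) = (-126 + sqrt(41)/2)/(18 + 9/4) = (-126 + sqrt(41)/2)/(81/4) = (-126 + sqrt(41)/2)*(4/81) = -56/9 + 2*sqrt(41)/81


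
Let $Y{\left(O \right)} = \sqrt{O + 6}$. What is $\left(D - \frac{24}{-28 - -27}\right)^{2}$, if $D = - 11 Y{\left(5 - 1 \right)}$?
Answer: $1786 - 528 \sqrt{10} \approx 116.32$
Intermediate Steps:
$Y{\left(O \right)} = \sqrt{6 + O}$
$D = - 11 \sqrt{10}$ ($D = - 11 \sqrt{6 + \left(5 - 1\right)} = - 11 \sqrt{6 + 4} = - 11 \sqrt{10} \approx -34.785$)
$\left(D - \frac{24}{-28 - -27}\right)^{2} = \left(- 11 \sqrt{10} - \frac{24}{-28 - -27}\right)^{2} = \left(- 11 \sqrt{10} - \frac{24}{-28 + 27}\right)^{2} = \left(- 11 \sqrt{10} - \frac{24}{-1}\right)^{2} = \left(- 11 \sqrt{10} - -24\right)^{2} = \left(- 11 \sqrt{10} + 24\right)^{2} = \left(24 - 11 \sqrt{10}\right)^{2}$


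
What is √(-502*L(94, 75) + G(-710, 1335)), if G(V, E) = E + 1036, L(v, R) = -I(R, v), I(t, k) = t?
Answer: √40021 ≈ 200.05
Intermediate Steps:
L(v, R) = -R
G(V, E) = 1036 + E
√(-502*L(94, 75) + G(-710, 1335)) = √(-(-502)*75 + (1036 + 1335)) = √(-502*(-75) + 2371) = √(37650 + 2371) = √40021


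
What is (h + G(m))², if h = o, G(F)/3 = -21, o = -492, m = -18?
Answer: 308025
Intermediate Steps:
G(F) = -63 (G(F) = 3*(-21) = -63)
h = -492
(h + G(m))² = (-492 - 63)² = (-555)² = 308025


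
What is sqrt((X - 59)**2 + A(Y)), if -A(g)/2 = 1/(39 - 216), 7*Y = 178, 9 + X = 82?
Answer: sqrt(6140838)/177 ≈ 14.000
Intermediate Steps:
X = 73 (X = -9 + 82 = 73)
Y = 178/7 (Y = (1/7)*178 = 178/7 ≈ 25.429)
A(g) = 2/177 (A(g) = -2/(39 - 216) = -2/(-177) = -2*(-1/177) = 2/177)
sqrt((X - 59)**2 + A(Y)) = sqrt((73 - 59)**2 + 2/177) = sqrt(14**2 + 2/177) = sqrt(196 + 2/177) = sqrt(34694/177) = sqrt(6140838)/177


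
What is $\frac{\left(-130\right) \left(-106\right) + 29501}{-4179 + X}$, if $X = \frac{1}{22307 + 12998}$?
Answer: $- \frac{1528035705}{147539594} \approx -10.357$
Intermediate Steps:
$X = \frac{1}{35305} \approx 2.8325 \cdot 10^{-5}$
$\frac{\left(-130\right) \left(-106\right) + 29501}{-4179 + X} = \frac{\left(-130\right) \left(-106\right) + 29501}{-4179 + \frac{1}{35305}} = \frac{13780 + 29501}{- \frac{147539594}{35305}} = 43281 \left(- \frac{35305}{147539594}\right) = - \frac{1528035705}{147539594}$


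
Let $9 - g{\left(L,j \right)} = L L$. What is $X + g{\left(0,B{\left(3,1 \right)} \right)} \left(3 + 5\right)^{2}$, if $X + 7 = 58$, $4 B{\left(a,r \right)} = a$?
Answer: $627$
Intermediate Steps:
$B{\left(a,r \right)} = \frac{a}{4}$
$g{\left(L,j \right)} = 9 - L^{2}$ ($g{\left(L,j \right)} = 9 - L L = 9 - L^{2}$)
$X = 51$ ($X = -7 + 58 = 51$)
$X + g{\left(0,B{\left(3,1 \right)} \right)} \left(3 + 5\right)^{2} = 51 + \left(9 - 0^{2}\right) \left(3 + 5\right)^{2} = 51 + \left(9 - 0\right) 8^{2} = 51 + \left(9 + 0\right) 64 = 51 + 9 \cdot 64 = 51 + 576 = 627$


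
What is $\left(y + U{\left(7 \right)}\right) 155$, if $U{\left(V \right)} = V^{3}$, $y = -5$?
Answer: $52390$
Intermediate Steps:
$\left(y + U{\left(7 \right)}\right) 155 = \left(-5 + 7^{3}\right) 155 = \left(-5 + 343\right) 155 = 338 \cdot 155 = 52390$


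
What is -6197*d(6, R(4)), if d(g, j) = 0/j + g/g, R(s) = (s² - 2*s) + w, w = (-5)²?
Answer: -6197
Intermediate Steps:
w = 25
R(s) = 25 + s² - 2*s (R(s) = (s² - 2*s) + 25 = 25 + s² - 2*s)
d(g, j) = 1 (d(g, j) = 0 + 1 = 1)
-6197*d(6, R(4)) = -6197*1 = -6197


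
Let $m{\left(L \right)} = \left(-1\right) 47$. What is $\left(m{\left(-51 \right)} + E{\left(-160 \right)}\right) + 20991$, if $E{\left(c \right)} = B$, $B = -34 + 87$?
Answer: $20997$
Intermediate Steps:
$m{\left(L \right)} = -47$
$B = 53$
$E{\left(c \right)} = 53$
$\left(m{\left(-51 \right)} + E{\left(-160 \right)}\right) + 20991 = \left(-47 + 53\right) + 20991 = 6 + 20991 = 20997$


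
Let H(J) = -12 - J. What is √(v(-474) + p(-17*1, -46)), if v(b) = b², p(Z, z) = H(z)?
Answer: √224710 ≈ 474.04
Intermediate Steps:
p(Z, z) = -12 - z
√(v(-474) + p(-17*1, -46)) = √((-474)² + (-12 - 1*(-46))) = √(224676 + (-12 + 46)) = √(224676 + 34) = √224710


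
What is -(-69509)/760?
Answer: 69509/760 ≈ 91.459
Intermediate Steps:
-(-69509)/760 = -781*(-89/760) = 69509/760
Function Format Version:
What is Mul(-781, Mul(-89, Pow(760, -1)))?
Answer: Rational(69509, 760) ≈ 91.459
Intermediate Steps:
Mul(-781, Mul(-89, Pow(760, -1))) = Mul(-781, Mul(-89, Rational(1, 760))) = Mul(-781, Rational(-89, 760)) = Rational(69509, 760)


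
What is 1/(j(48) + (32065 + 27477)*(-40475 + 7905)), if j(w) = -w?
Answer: -1/1939282988 ≈ -5.1565e-10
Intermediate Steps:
1/(j(48) + (32065 + 27477)*(-40475 + 7905)) = 1/(-1*48 + (32065 + 27477)*(-40475 + 7905)) = 1/(-48 + 59542*(-32570)) = 1/(-48 - 1939282940) = 1/(-1939282988) = -1/1939282988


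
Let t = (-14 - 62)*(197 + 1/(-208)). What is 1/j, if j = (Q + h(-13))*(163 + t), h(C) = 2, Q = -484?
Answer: 26/185581809 ≈ 1.4010e-7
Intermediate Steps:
t = -778525/52 (t = -76*(197 - 1/208) = -76*40975/208 = -778525/52 ≈ -14972.)
j = 185581809/26 (j = (-484 + 2)*(163 - 778525/52) = -482*(-770049/52) = 185581809/26 ≈ 7.1378e+6)
1/j = 1/(185581809/26) = 26/185581809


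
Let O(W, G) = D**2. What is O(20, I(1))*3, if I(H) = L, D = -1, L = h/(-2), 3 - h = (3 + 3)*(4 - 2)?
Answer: 3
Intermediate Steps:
h = -9 (h = 3 - (3 + 3)*(4 - 2) = 3 - 6*2 = 3 - 1*12 = 3 - 12 = -9)
L = 9/2 (L = -9/(-2) = -9*(-1/2) = 9/2 ≈ 4.5000)
I(H) = 9/2
O(W, G) = 1 (O(W, G) = (-1)**2 = 1)
O(20, I(1))*3 = 1*3 = 3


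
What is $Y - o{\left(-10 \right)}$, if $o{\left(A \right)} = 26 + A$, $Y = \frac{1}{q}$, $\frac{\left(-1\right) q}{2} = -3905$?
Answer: $- \frac{124959}{7810} \approx -16.0$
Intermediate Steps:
$q = 7810$ ($q = \left(-2\right) \left(-3905\right) = 7810$)
$Y = \frac{1}{7810} \approx 0.00012804$
$Y - o{\left(-10 \right)} = \frac{1}{7810} - \left(26 - 10\right) = \frac{1}{7810} - 16 = - \frac{124959}{7810}$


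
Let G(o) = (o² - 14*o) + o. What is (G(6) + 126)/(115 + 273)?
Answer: 21/97 ≈ 0.21649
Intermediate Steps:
G(o) = o² - 13*o
(G(6) + 126)/(115 + 273) = (6*(-13 + 6) + 126)/(115 + 273) = (6*(-7) + 126)/388 = (-42 + 126)*(1/388) = 84*(1/388) = 21/97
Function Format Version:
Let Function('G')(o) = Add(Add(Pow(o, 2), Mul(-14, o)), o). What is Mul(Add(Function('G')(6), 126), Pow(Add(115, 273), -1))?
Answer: Rational(21, 97) ≈ 0.21649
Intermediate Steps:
Function('G')(o) = Add(Pow(o, 2), Mul(-13, o))
Mul(Add(Function('G')(6), 126), Pow(Add(115, 273), -1)) = Mul(Add(Mul(6, Add(-13, 6)), 126), Pow(Add(115, 273), -1)) = Mul(Add(Mul(6, -7), 126), Pow(388, -1)) = Mul(Add(-42, 126), Rational(1, 388)) = Mul(84, Rational(1, 388)) = Rational(21, 97)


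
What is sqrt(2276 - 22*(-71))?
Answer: sqrt(3838) ≈ 61.952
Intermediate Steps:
sqrt(2276 - 22*(-71)) = sqrt(2276 + 1562) = sqrt(3838)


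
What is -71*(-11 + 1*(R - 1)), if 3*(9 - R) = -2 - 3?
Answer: 284/3 ≈ 94.667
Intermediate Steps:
R = 32/3 (R = 9 - (-2 - 3)/3 = 9 - ⅓*(-5) = 9 + 5/3 = 32/3 ≈ 10.667)
-71*(-11 + 1*(R - 1)) = -71*(-11 + 1*(32/3 - 1)) = -71*(-11 + 1*(29/3)) = -71*(-11 + 29/3) = -71*(-4/3) = 284/3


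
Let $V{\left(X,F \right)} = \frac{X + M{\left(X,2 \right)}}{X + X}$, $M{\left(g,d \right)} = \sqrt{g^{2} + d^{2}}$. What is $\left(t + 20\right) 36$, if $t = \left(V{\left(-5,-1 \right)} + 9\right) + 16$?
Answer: $1638 - \frac{18 \sqrt{29}}{5} \approx 1618.6$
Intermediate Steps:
$M{\left(g,d \right)} = \sqrt{d^{2} + g^{2}}$
$V{\left(X,F \right)} = \frac{X + \sqrt{4 + X^{2}}}{2 X}$ ($V{\left(X,F \right)} = \frac{X + \sqrt{2^{2} + X^{2}}}{X + X} = \frac{X + \sqrt{4 + X^{2}}}{2 X}$)
$t = \frac{51}{2} - \frac{\sqrt{29}}{10}$ ($t = \left(\frac{-5 + \sqrt{4 + \left(-5\right)^{2}}}{2 \left(-5\right)} + 9\right) + 16 = \left(\frac{1}{2} \left(- \frac{1}{5}\right) \left(-5 + \sqrt{4 + 25}\right) + 9\right) + 16 = \left(\frac{1}{2} \left(- \frac{1}{5}\right) \left(-5 + \sqrt{29}\right) + 9\right) + 16 = \left(\left(\frac{1}{2} - \frac{\sqrt{29}}{10}\right) + 9\right) + 16 = \left(\frac{19}{2} - \frac{\sqrt{29}}{10}\right) + 16 = \frac{51}{2} - \frac{\sqrt{29}}{10} \approx 24.961$)
$\left(t + 20\right) 36 = \left(\left(\frac{51}{2} - \frac{\sqrt{29}}{10}\right) + 20\right) 36 = \left(\frac{91}{2} - \frac{\sqrt{29}}{10}\right) 36 = 1638 - \frac{18 \sqrt{29}}{5}$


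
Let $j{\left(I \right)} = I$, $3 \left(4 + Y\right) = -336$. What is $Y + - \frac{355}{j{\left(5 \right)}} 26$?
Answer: $-1962$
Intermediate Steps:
$Y = -116$ ($Y = -4 + \frac{1}{3} \left(-336\right) = -4 - 112 = -116$)
$Y + - \frac{355}{j{\left(5 \right)}} 26 = -116 + - \frac{355}{5} \cdot 26 = -116 + \left(-355\right) \frac{1}{5} \cdot 26 = -116 - 1846 = -1962$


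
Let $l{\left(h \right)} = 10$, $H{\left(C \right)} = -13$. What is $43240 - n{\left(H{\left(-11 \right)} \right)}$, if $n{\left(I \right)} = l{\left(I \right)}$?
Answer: $43230$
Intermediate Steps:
$n{\left(I \right)} = 10$
$43240 - n{\left(H{\left(-11 \right)} \right)} = 43240 - 10 = 43230$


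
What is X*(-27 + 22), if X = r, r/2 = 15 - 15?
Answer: 0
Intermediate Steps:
r = 0 (r = 2*(15 - 15) = 2*0 = 0)
X = 0
X*(-27 + 22) = 0*(-27 + 22) = 0*(-5) = 0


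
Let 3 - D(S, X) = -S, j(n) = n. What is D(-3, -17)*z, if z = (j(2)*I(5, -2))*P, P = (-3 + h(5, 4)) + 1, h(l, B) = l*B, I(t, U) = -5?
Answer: 0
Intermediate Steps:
h(l, B) = B*l
P = 18 (P = (-3 + 4*5) + 1 = (-3 + 20) + 1 = 17 + 1 = 18)
D(S, X) = 3 + S (D(S, X) = 3 - (-1)*S = 3 + S)
z = -180 (z = (2*(-5))*18 = -10*18 = -180)
D(-3, -17)*z = (3 - 3)*(-180) = 0*(-180) = 0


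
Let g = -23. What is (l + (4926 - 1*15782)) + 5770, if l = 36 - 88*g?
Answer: -3026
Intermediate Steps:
l = 2060 (l = 36 - 88*(-23) = 36 + 2024 = 2060)
(l + (4926 - 1*15782)) + 5770 = (2060 + (4926 - 1*15782)) + 5770 = (2060 + (4926 - 15782)) + 5770 = (2060 - 10856) + 5770 = -8796 + 5770 = -3026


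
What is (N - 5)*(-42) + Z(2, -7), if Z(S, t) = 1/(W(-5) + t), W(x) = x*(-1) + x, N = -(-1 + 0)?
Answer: 1175/7 ≈ 167.86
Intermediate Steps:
N = 1 (N = -1*(-1) = 1)
W(x) = 0 (W(x) = -x + x = 0)
Z(S, t) = 1/t (Z(S, t) = 1/(0 + t) = 1/t)
(N - 5)*(-42) + Z(2, -7) = (1 - 5)*(-42) + 1/(-7) = -4*(-42) - 1/7 = 168 - 1/7 = 1175/7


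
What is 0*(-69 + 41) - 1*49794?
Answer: -49794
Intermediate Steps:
0*(-69 + 41) - 1*49794 = 0*(-28) - 49794 = 0 - 49794 = -49794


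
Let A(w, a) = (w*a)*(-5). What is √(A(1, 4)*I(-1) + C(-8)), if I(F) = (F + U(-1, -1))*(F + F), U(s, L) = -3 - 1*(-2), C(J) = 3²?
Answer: I*√71 ≈ 8.4261*I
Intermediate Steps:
C(J) = 9
A(w, a) = -5*a*w (A(w, a) = (a*w)*(-5) = -5*a*w)
U(s, L) = -1 (U(s, L) = -3 + 2 = -1)
I(F) = 2*F*(-1 + F) (I(F) = (F - 1)*(F + F) = (-1 + F)*(2*F) = 2*F*(-1 + F))
√(A(1, 4)*I(-1) + C(-8)) = √((-5*4*1)*(2*(-1)*(-1 - 1)) + 9) = √(-40*(-1)*(-2) + 9) = √(-20*4 + 9) = √(-80 + 9) = √(-71) = I*√71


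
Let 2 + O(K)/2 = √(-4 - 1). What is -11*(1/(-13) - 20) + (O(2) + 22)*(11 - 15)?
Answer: 1935/13 - 8*I*√5 ≈ 148.85 - 17.889*I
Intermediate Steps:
O(K) = -4 + 2*I*√5 (O(K) = -4 + 2*√(-4 - 1) = -4 + 2*√(-5) = -4 + 2*(I*√5) = -4 + 2*I*√5)
-11*(1/(-13) - 20) + (O(2) + 22)*(11 - 15) = -11*(1/(-13) - 20) + ((-4 + 2*I*√5) + 22)*(11 - 15) = -11*(-1/13 - 20) + (18 + 2*I*√5)*(-4) = -11*(-261/13) + (-72 - 8*I*√5) = 2871/13 + (-72 - 8*I*√5) = 1935/13 - 8*I*√5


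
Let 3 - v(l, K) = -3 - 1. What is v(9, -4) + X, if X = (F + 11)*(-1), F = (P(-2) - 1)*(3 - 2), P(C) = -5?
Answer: 2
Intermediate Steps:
v(l, K) = 7 (v(l, K) = 3 - (-3 - 1) = 3 - 1*(-4) = 3 + 4 = 7)
F = -6 (F = (-5 - 1)*(3 - 2) = -6*1 = -6)
X = -5 (X = (-6 + 11)*(-1) = 5*(-1) = -5)
v(9, -4) + X = 7 - 5 = 2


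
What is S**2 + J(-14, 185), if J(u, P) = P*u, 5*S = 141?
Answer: -44869/25 ≈ -1794.8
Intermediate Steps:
S = 141/5 (S = (1/5)*141 = 141/5 ≈ 28.200)
S**2 + J(-14, 185) = (141/5)**2 + 185*(-14) = 19881/25 - 2590 = -44869/25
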